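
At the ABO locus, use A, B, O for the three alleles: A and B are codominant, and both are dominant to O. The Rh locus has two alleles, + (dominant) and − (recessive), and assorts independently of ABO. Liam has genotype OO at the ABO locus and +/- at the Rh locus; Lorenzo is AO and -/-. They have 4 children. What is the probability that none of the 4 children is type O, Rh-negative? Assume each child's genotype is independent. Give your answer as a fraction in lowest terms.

ABO cross OO × AO → 1/2 O, 1/2 A.
Rh cross +/- × -/- → 1/2 Rh+, 1/2 Rh-; so P(type O, Rh-negative) = 1/2 × 1/2 = 1/4 per child.
P(not type O, Rh-negative) = 3/4 for one child; (3/4)^4 = 81/256.

81/256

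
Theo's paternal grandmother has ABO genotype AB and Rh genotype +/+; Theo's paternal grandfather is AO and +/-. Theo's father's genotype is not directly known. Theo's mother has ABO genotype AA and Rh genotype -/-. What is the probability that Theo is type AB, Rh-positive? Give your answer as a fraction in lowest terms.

3/16

Theo's father's ABO genotype from AB × AO: 1/4 AA, 1/4 AB, 1/4 AO, 1/4 BO.
Crossing each possibility with the mother AA and summing P(type AB): 1/4·0 + 1/4·1/2 + 1/4·0 + 1/4·1/2 = 1/4.
Similarly for Rh via the father's Rh distribution: P(Rh+) = 3/4.
Independent loci: 1/4 × 3/4 = 3/16.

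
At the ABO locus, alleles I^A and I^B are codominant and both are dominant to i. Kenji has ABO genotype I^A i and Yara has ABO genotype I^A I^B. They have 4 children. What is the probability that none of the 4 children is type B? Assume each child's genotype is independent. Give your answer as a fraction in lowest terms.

81/256

ABO cross I^A i × I^A I^B → 1/2 A, 1/4 B, 1/4 AB.
So P(type B) = 1/4 per child.
P(not type B) = 3/4 for one child; (3/4)^4 = 81/256.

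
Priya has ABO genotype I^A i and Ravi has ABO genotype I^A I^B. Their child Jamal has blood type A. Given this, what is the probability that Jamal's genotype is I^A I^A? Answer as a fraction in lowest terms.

1/2

Cross I^A i × I^A I^B → 1/4 I^A I^A, 1/4 I^A I^B, 1/4 I^A i, 1/4 I^B i.
Type-A genotypes among offspring: I^A I^A (1/4), I^A i (1/4); total 1/2.
P(I^A I^A | type A) = (1/4) / (1/2) = 1/2.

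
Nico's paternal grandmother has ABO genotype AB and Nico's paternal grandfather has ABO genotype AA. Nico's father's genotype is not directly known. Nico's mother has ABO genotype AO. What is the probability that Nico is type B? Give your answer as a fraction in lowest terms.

1/8

Nico's father's ABO genotype from AB × AA: 1/2 AA, 1/2 AB.
Crossing each possibility with the mother AO and summing P(type B): 1/2·0 + 1/2·1/4 = 1/8.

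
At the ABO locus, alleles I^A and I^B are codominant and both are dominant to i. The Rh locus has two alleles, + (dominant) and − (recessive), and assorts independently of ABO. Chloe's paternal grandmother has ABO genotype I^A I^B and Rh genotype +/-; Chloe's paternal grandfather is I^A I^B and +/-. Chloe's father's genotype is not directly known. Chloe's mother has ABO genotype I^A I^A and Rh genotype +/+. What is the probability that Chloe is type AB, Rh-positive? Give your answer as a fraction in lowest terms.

1/2

Chloe's father's ABO genotype from I^A I^B × I^A I^B: 1/4 I^A I^A, 1/2 I^A I^B, 1/4 I^B I^B.
Crossing each possibility with the mother I^A I^A and summing P(type AB): 1/4·0 + 1/2·1/2 + 1/4·1 = 1/2.
Similarly for Rh via the father's Rh distribution: P(Rh+) = 1.
Independent loci: 1/2 × 1 = 1/2.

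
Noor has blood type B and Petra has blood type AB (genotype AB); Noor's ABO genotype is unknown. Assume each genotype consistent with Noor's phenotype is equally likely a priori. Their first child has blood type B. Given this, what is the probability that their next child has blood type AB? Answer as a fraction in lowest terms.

3/8

Possible genotypes: Noor ∈ {BB, BO}; Petra ∈ {AB}.
Weight each parental genotype pair by prior × P(type-B child):
  BB × AB: posterior weight 1/2; P(next child type AB) = 1/2.
  BO × AB: posterior weight 1/2; P(next child type AB) = 1/4.
Weighted sum = 3/8.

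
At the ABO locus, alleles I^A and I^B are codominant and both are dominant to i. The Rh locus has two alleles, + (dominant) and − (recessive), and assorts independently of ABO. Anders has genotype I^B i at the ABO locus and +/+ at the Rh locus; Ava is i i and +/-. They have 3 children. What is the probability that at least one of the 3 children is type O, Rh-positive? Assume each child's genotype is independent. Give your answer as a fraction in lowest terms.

ABO cross I^B i × i i → 1/2 O, 1/2 B.
Rh cross +/+ × +/- → 1 Rh+; so P(type O, Rh-positive) = 1/2 × 1 = 1/2 per child.
P(none) = (1/2)^3 = 1/8; P(at least one) = 1 − 1/8 = 7/8.

7/8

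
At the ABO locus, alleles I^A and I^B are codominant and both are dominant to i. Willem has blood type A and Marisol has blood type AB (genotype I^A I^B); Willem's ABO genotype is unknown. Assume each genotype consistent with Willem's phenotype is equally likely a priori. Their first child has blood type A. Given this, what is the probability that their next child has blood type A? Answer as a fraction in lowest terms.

Possible genotypes: Willem ∈ {I^A I^A, I^A i}; Marisol ∈ {I^A I^B}.
Weight each parental genotype pair by prior × P(type-A child):
  I^A I^A × I^A I^B: posterior weight 1/2; P(next child type A) = 1/2.
  I^A i × I^A I^B: posterior weight 1/2; P(next child type A) = 1/2.
Weighted sum = 1/2.

1/2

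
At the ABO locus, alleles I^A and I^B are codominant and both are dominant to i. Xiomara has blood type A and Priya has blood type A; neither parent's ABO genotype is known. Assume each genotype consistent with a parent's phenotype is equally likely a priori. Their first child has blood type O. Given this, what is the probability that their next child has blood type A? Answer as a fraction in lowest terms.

Possible genotypes: Xiomara ∈ {I^A I^A, I^A i}; Priya ∈ {I^A I^A, I^A i}.
Weight each parental genotype pair by prior × P(type-O child):
  I^A i × I^A i: posterior weight 1; P(next child type A) = 3/4.
Weighted sum = 3/4.

3/4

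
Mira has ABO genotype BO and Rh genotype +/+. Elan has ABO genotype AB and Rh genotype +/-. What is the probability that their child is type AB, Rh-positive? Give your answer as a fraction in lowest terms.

ABO cross BO × AB → offspring phenotypes: 1/4 A, 1/2 B, 1/4 AB.
Rh cross +/+ × +/- → 1 Rh+.
Independent loci: P(type AB, Rh-positive) = 1/4 × 1 = 1/4.

1/4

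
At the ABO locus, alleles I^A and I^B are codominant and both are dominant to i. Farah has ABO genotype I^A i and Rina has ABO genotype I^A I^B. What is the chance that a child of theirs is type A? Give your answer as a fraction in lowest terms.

ABO cross I^A i × I^A I^B → offspring phenotypes: 1/2 A, 1/4 B, 1/4 AB.
So P(type A) = 1/2.

1/2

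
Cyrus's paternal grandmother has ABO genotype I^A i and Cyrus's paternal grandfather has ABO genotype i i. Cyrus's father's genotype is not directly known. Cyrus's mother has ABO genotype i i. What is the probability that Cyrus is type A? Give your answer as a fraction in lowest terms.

Cyrus's father's ABO genotype from I^A i × i i: 1/2 I^A i, 1/2 i i.
Crossing each possibility with the mother i i and summing P(type A): 1/2·1/2 + 1/2·0 = 1/4.

1/4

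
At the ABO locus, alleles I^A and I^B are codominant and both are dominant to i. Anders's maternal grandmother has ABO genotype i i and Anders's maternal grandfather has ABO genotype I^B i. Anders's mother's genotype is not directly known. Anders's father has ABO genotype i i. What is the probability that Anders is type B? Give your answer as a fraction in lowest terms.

1/4

Anders's mother's ABO genotype from i i × I^B i: 1/2 I^B i, 1/2 i i.
Crossing each possibility with the father i i and summing P(type B): 1/2·1/2 + 1/2·0 = 1/4.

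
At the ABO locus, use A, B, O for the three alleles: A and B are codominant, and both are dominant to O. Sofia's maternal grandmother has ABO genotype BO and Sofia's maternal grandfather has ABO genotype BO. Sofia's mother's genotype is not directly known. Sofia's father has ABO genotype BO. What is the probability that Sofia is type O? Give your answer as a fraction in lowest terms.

1/4

Sofia's mother's ABO genotype from BO × BO: 1/4 BB, 1/2 BO, 1/4 OO.
Crossing each possibility with the father BO and summing P(type O): 1/4·0 + 1/2·1/4 + 1/4·1/2 = 1/4.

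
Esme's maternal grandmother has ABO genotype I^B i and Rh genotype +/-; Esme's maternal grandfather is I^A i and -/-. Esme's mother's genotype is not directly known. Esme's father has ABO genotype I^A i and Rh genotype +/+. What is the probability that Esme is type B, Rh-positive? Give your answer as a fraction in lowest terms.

Esme's mother's ABO genotype from I^B i × I^A i: 1/4 I^A I^B, 1/4 I^A i, 1/4 I^B i, 1/4 i i.
Crossing each possibility with the father I^A i and summing P(type B): 1/4·1/4 + 1/4·0 + 1/4·1/4 + 1/4·0 = 1/8.
Similarly for Rh via the mother's Rh distribution: P(Rh+) = 1.
Independent loci: 1/8 × 1 = 1/8.

1/8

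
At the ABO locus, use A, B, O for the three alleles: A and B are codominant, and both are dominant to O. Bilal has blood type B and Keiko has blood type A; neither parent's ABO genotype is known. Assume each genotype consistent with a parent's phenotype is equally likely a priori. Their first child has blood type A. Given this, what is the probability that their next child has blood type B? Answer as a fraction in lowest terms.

1/12

Possible genotypes: Bilal ∈ {BB, BO}; Keiko ∈ {AA, AO}.
Weight each parental genotype pair by prior × P(type-A child):
  BO × AA: posterior weight 2/3; P(next child type B) = 0.
  BO × AO: posterior weight 1/3; P(next child type B) = 1/4.
Weighted sum = 1/12.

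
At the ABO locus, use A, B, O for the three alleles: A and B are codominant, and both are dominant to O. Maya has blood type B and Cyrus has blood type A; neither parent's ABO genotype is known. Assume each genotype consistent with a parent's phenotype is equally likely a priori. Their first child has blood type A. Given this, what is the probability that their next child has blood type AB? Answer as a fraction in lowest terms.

5/12

Possible genotypes: Maya ∈ {BB, BO}; Cyrus ∈ {AA, AO}.
Weight each parental genotype pair by prior × P(type-A child):
  BO × AA: posterior weight 2/3; P(next child type AB) = 1/2.
  BO × AO: posterior weight 1/3; P(next child type AB) = 1/4.
Weighted sum = 5/12.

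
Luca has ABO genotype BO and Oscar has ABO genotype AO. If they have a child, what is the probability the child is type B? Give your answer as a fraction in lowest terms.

1/4

ABO cross BO × AO → offspring phenotypes: 1/4 O, 1/4 A, 1/4 B, 1/4 AB.
So P(type B) = 1/4.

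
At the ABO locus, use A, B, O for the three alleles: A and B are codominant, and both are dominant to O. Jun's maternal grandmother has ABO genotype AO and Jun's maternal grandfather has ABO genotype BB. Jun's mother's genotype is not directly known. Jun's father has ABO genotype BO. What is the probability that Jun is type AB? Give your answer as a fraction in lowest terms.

1/8

Jun's mother's ABO genotype from AO × BB: 1/2 AB, 1/2 BO.
Crossing each possibility with the father BO and summing P(type AB): 1/2·1/4 + 1/2·0 = 1/8.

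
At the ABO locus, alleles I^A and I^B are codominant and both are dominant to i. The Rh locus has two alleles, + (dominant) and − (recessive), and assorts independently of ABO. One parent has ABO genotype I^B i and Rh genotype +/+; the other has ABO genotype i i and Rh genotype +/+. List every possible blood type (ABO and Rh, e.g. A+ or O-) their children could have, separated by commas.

O+, B+

Gametes from I^B i × i i give offspring ABO genotypes I^B i, i i, i.e. phenotypes O, B.
Rh cross +/+ × +/+ → phenotypes Rh+.
Combining independently: O+, B+.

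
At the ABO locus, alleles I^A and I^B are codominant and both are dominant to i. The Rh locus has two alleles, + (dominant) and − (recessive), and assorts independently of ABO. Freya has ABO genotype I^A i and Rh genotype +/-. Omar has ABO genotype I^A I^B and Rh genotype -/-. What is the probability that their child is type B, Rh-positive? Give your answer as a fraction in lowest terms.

1/8

ABO cross I^A i × I^A I^B → offspring phenotypes: 1/2 A, 1/4 B, 1/4 AB.
Rh cross +/- × -/- → 1/2 Rh+, 1/2 Rh-.
Independent loci: P(type B, Rh-positive) = 1/4 × 1/2 = 1/8.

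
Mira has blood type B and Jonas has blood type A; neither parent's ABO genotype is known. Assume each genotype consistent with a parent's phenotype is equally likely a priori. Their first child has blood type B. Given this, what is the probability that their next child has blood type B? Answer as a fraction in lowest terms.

Possible genotypes: Mira ∈ {BB, BO}; Jonas ∈ {AA, AO}.
Weight each parental genotype pair by prior × P(type-B child):
  BB × AO: posterior weight 2/3; P(next child type B) = 1/2.
  BO × AO: posterior weight 1/3; P(next child type B) = 1/4.
Weighted sum = 5/12.

5/12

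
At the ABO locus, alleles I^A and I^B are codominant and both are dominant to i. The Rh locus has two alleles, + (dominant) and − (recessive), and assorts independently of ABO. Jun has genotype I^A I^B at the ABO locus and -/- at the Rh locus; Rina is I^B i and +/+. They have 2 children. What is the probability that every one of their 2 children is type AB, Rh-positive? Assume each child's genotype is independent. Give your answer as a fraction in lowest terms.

1/16

ABO cross I^A I^B × I^B i → 1/4 A, 1/2 B, 1/4 AB.
Rh cross -/- × +/+ → 1 Rh+; so P(type AB, Rh-positive) = 1/4 × 1 = 1/4 per child.
All 2 independent: (1/4)^2 = 1/16.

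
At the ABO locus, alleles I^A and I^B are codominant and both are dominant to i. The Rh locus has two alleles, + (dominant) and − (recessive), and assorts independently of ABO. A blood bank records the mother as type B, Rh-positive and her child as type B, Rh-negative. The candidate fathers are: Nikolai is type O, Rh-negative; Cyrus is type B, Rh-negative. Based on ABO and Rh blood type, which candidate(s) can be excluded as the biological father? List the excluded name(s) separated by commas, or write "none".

A candidate is excluded only if no genotype consistent with his phenotype could produce a type B, Rh-negative child with a type B, Rh-positive mother.
Every candidate has at least one consistent genotype combination, so none can be excluded.

none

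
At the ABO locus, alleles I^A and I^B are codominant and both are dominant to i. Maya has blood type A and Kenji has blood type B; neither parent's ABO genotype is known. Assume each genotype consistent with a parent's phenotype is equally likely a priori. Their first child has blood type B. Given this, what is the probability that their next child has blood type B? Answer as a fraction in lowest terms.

Possible genotypes: Maya ∈ {I^A I^A, I^A i}; Kenji ∈ {I^B I^B, I^B i}.
Weight each parental genotype pair by prior × P(type-B child):
  I^A i × I^B I^B: posterior weight 2/3; P(next child type B) = 1/2.
  I^A i × I^B i: posterior weight 1/3; P(next child type B) = 1/4.
Weighted sum = 5/12.

5/12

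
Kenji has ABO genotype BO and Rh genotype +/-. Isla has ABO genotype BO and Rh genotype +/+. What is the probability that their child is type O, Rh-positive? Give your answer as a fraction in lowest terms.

1/4

ABO cross BO × BO → offspring phenotypes: 1/4 O, 3/4 B.
Rh cross +/- × +/+ → 1 Rh+.
Independent loci: P(type O, Rh-positive) = 1/4 × 1 = 1/4.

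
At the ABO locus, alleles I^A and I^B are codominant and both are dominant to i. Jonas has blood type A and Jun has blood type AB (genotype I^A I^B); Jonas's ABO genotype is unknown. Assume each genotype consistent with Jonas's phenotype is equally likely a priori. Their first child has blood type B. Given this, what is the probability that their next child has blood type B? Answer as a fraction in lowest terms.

1/4

Possible genotypes: Jonas ∈ {I^A I^A, I^A i}; Jun ∈ {I^A I^B}.
Weight each parental genotype pair by prior × P(type-B child):
  I^A i × I^A I^B: posterior weight 1; P(next child type B) = 1/4.
Weighted sum = 1/4.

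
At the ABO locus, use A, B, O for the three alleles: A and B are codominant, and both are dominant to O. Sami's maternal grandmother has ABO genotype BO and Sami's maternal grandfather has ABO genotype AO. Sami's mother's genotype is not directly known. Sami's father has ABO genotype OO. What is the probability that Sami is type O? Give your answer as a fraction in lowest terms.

Sami's mother's ABO genotype from BO × AO: 1/4 AB, 1/4 AO, 1/4 BO, 1/4 OO.
Crossing each possibility with the father OO and summing P(type O): 1/4·0 + 1/4·1/2 + 1/4·1/2 + 1/4·1 = 1/2.

1/2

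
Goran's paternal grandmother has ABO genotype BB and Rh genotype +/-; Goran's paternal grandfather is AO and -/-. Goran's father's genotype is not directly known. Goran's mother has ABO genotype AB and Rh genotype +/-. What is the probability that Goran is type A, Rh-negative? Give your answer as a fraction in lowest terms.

Goran's father's ABO genotype from BB × AO: 1/2 AB, 1/2 BO.
Crossing each possibility with the mother AB and summing P(type A): 1/2·1/4 + 1/2·1/4 = 1/4.
Similarly for Rh via the father's Rh distribution: P(Rh-) = 3/8.
Independent loci: 1/4 × 3/8 = 3/32.

3/32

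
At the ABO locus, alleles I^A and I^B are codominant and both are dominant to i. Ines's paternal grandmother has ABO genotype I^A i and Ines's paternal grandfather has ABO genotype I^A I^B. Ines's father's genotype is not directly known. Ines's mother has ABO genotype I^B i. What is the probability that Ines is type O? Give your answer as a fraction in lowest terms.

Ines's father's ABO genotype from I^A i × I^A I^B: 1/4 I^A I^A, 1/4 I^A I^B, 1/4 I^A i, 1/4 I^B i.
Crossing each possibility with the mother I^B i and summing P(type O): 1/4·0 + 1/4·0 + 1/4·1/4 + 1/4·1/4 = 1/8.

1/8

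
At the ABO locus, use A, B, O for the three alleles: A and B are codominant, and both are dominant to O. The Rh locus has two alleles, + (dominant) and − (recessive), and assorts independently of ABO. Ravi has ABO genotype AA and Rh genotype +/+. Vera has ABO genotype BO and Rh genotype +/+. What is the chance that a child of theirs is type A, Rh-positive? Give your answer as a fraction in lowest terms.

1/2

ABO cross AA × BO → offspring phenotypes: 1/2 A, 1/2 AB.
Rh cross +/+ × +/+ → 1 Rh+.
Independent loci: P(type A, Rh-positive) = 1/2 × 1 = 1/2.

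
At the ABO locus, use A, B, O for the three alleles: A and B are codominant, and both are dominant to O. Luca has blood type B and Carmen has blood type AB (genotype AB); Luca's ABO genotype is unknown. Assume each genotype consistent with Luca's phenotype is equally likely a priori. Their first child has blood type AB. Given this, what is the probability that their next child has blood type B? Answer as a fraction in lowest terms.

Possible genotypes: Luca ∈ {BB, BO}; Carmen ∈ {AB}.
Weight each parental genotype pair by prior × P(type-AB child):
  BB × AB: posterior weight 2/3; P(next child type B) = 1/2.
  BO × AB: posterior weight 1/3; P(next child type B) = 1/2.
Weighted sum = 1/2.

1/2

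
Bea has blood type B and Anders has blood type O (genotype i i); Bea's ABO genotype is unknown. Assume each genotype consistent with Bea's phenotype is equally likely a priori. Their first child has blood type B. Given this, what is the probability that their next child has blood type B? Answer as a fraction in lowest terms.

Possible genotypes: Bea ∈ {I^B I^B, I^B i}; Anders ∈ {i i}.
Weight each parental genotype pair by prior × P(type-B child):
  I^B I^B × i i: posterior weight 2/3; P(next child type B) = 1.
  I^B i × i i: posterior weight 1/3; P(next child type B) = 1/2.
Weighted sum = 5/6.

5/6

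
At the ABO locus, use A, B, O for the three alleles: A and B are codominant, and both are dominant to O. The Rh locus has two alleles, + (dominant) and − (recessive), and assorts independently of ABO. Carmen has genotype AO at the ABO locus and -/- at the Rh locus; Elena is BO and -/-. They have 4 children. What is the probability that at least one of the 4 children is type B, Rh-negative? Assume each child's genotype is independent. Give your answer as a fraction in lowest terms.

ABO cross AO × BO → 1/4 O, 1/4 A, 1/4 B, 1/4 AB.
Rh cross -/- × -/- → 1 Rh-; so P(type B, Rh-negative) = 1/4 × 1 = 1/4 per child.
P(none) = (3/4)^4 = 81/256; P(at least one) = 1 − 81/256 = 175/256.

175/256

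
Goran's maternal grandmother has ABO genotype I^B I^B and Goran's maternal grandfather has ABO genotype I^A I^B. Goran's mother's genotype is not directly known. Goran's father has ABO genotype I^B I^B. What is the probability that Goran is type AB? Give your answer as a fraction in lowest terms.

1/4

Goran's mother's ABO genotype from I^B I^B × I^A I^B: 1/2 I^A I^B, 1/2 I^B I^B.
Crossing each possibility with the father I^B I^B and summing P(type AB): 1/2·1/2 + 1/2·0 = 1/4.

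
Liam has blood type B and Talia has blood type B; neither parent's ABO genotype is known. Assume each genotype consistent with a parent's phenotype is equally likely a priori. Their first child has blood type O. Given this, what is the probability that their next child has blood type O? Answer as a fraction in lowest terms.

Possible genotypes: Liam ∈ {BB, BO}; Talia ∈ {BB, BO}.
Weight each parental genotype pair by prior × P(type-O child):
  BO × BO: posterior weight 1; P(next child type O) = 1/4.
Weighted sum = 1/4.

1/4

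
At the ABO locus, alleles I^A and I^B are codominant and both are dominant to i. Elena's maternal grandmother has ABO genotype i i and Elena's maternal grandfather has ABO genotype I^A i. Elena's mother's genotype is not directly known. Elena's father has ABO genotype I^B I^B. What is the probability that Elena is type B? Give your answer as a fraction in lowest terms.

Elena's mother's ABO genotype from i i × I^A i: 1/2 I^A i, 1/2 i i.
Crossing each possibility with the father I^B I^B and summing P(type B): 1/2·1/2 + 1/2·1 = 3/4.

3/4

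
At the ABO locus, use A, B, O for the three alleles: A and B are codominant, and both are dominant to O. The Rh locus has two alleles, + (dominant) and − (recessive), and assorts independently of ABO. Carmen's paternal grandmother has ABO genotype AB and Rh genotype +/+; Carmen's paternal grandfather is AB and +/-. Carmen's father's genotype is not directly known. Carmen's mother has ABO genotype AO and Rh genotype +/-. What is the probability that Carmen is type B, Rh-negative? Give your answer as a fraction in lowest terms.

1/32

Carmen's father's ABO genotype from AB × AB: 1/4 AA, 1/2 AB, 1/4 BB.
Crossing each possibility with the mother AO and summing P(type B): 1/4·0 + 1/2·1/4 + 1/4·1/2 = 1/4.
Similarly for Rh via the father's Rh distribution: P(Rh-) = 1/8.
Independent loci: 1/4 × 1/8 = 1/32.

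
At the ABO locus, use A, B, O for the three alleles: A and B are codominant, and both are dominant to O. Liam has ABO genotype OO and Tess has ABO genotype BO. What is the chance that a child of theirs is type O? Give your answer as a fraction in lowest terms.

ABO cross OO × BO → offspring phenotypes: 1/2 O, 1/2 B.
So P(type O) = 1/2.

1/2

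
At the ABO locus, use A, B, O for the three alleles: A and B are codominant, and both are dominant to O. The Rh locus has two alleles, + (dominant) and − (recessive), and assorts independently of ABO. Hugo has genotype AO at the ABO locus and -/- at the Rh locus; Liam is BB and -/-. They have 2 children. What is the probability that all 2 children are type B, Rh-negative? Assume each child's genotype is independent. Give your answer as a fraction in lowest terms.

1/4

ABO cross AO × BB → 1/2 B, 1/2 AB.
Rh cross -/- × -/- → 1 Rh-; so P(type B, Rh-negative) = 1/2 × 1 = 1/2 per child.
All 2 independent: (1/2)^2 = 1/4.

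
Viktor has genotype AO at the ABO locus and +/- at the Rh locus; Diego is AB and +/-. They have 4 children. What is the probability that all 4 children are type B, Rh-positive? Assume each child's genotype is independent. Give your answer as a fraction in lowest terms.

81/65536

ABO cross AO × AB → 1/2 A, 1/4 B, 1/4 AB.
Rh cross +/- × +/- → 3/4 Rh+, 1/4 Rh-; so P(type B, Rh-positive) = 1/4 × 3/4 = 3/16 per child.
All 4 independent: (3/16)^4 = 81/65536.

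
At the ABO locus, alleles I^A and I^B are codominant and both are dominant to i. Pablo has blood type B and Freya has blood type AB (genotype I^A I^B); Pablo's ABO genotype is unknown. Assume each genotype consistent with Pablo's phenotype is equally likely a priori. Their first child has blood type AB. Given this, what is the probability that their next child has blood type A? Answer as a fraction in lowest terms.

Possible genotypes: Pablo ∈ {I^B I^B, I^B i}; Freya ∈ {I^A I^B}.
Weight each parental genotype pair by prior × P(type-AB child):
  I^B I^B × I^A I^B: posterior weight 2/3; P(next child type A) = 0.
  I^B i × I^A I^B: posterior weight 1/3; P(next child type A) = 1/4.
Weighted sum = 1/12.

1/12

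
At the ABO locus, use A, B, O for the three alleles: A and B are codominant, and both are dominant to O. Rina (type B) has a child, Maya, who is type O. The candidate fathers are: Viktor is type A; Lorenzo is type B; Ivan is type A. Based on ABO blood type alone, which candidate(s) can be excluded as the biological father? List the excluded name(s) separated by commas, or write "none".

none

A candidate is excluded only if no genotype consistent with his phenotype could produce a type O child with a type B mother.
Every candidate has at least one consistent genotype combination, so none can be excluded.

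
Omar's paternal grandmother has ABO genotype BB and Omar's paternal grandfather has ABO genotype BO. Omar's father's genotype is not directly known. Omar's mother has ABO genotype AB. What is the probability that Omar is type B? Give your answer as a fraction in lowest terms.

1/2

Omar's father's ABO genotype from BB × BO: 1/2 BB, 1/2 BO.
Crossing each possibility with the mother AB and summing P(type B): 1/2·1/2 + 1/2·1/2 = 1/2.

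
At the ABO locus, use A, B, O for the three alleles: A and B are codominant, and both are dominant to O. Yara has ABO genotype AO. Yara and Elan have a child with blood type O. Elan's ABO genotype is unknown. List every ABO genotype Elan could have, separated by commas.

For each candidate genotype of Elan, check whether crossing it with AO can produce every observed child phenotype.
  AA → possible child types {A} ✗
  AB → possible child types {A, B, AB} ✗
  AO → possible child types {O, A} ✓
  BB → possible child types {B, AB} ✗
  BO → possible child types {O, A, B, AB} ✓
  OO → possible child types {O, A} ✓

AO, BO, OO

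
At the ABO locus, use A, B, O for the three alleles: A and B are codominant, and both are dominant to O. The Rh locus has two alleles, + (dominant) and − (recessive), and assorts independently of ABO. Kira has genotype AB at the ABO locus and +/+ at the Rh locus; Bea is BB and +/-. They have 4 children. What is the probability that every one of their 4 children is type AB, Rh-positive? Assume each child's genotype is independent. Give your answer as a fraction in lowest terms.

ABO cross AB × BB → 1/2 B, 1/2 AB.
Rh cross +/+ × +/- → 1 Rh+; so P(type AB, Rh-positive) = 1/2 × 1 = 1/2 per child.
All 4 independent: (1/2)^4 = 1/16.

1/16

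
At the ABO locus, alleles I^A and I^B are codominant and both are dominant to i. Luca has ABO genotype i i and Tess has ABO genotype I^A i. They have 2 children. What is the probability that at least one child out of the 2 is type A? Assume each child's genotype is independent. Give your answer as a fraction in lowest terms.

3/4

ABO cross i i × I^A i → 1/2 O, 1/2 A.
So P(type A) = 1/2 per child.
P(none) = (1/2)^2 = 1/4; P(at least one) = 1 − 1/4 = 3/4.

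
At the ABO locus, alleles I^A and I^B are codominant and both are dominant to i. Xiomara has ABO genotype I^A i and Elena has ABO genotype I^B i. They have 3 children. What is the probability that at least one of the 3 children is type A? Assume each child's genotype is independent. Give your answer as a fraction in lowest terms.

37/64

ABO cross I^A i × I^B i → 1/4 O, 1/4 A, 1/4 B, 1/4 AB.
So P(type A) = 1/4 per child.
P(none) = (3/4)^3 = 27/64; P(at least one) = 1 − 27/64 = 37/64.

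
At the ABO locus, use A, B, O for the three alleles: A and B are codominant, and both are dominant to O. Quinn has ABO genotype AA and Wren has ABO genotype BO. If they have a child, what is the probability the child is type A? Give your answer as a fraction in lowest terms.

1/2

ABO cross AA × BO → offspring phenotypes: 1/2 A, 1/2 AB.
So P(type A) = 1/2.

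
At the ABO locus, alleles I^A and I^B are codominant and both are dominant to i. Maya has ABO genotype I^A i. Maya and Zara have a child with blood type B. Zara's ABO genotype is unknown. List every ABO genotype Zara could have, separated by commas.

I^A I^B, I^B I^B, I^B i

For each candidate genotype of Zara, check whether crossing it with I^A i can produce every observed child phenotype.
  I^A I^A → possible child types {A} ✗
  I^A I^B → possible child types {A, B, AB} ✓
  I^A i → possible child types {O, A} ✗
  I^B I^B → possible child types {B, AB} ✓
  I^B i → possible child types {O, A, B, AB} ✓
  i i → possible child types {O, A} ✗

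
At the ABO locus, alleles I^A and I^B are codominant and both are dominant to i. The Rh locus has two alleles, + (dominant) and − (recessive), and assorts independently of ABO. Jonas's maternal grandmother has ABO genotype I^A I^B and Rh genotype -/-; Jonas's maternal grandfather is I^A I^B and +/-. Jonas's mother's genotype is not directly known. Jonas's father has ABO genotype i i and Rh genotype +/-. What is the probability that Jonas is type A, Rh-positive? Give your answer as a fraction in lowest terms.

5/16

Jonas's mother's ABO genotype from I^A I^B × I^A I^B: 1/4 I^A I^A, 1/2 I^A I^B, 1/4 I^B I^B.
Crossing each possibility with the father i i and summing P(type A): 1/4·1 + 1/2·1/2 + 1/4·0 = 1/2.
Similarly for Rh via the mother's Rh distribution: P(Rh+) = 5/8.
Independent loci: 1/2 × 5/8 = 5/16.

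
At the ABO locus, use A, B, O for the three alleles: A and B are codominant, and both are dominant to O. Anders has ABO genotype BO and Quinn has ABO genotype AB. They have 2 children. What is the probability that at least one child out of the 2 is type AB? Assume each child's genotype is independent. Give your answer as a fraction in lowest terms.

ABO cross BO × AB → 1/4 A, 1/2 B, 1/4 AB.
So P(type AB) = 1/4 per child.
P(none) = (3/4)^2 = 9/16; P(at least one) = 1 − 9/16 = 7/16.

7/16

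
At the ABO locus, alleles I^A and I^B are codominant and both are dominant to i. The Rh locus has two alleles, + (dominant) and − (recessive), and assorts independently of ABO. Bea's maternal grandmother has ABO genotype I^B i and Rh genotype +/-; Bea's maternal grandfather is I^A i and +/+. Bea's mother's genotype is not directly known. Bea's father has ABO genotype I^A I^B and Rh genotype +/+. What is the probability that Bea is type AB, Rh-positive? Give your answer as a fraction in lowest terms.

1/4

Bea's mother's ABO genotype from I^B i × I^A i: 1/4 I^A I^B, 1/4 I^A i, 1/4 I^B i, 1/4 i i.
Crossing each possibility with the father I^A I^B and summing P(type AB): 1/4·1/2 + 1/4·1/4 + 1/4·1/4 + 1/4·0 = 1/4.
Similarly for Rh via the mother's Rh distribution: P(Rh+) = 1.
Independent loci: 1/4 × 1 = 1/4.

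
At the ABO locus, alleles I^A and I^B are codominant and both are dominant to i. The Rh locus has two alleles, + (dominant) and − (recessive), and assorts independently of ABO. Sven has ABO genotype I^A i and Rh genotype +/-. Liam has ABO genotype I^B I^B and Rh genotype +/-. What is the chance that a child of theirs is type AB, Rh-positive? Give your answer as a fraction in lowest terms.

ABO cross I^A i × I^B I^B → offspring phenotypes: 1/2 B, 1/2 AB.
Rh cross +/- × +/- → 3/4 Rh+, 1/4 Rh-.
Independent loci: P(type AB, Rh-positive) = 1/2 × 3/4 = 3/8.

3/8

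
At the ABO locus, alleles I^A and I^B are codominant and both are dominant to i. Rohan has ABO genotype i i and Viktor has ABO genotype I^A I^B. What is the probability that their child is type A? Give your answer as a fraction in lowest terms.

ABO cross i i × I^A I^B → offspring phenotypes: 1/2 A, 1/2 B.
So P(type A) = 1/2.

1/2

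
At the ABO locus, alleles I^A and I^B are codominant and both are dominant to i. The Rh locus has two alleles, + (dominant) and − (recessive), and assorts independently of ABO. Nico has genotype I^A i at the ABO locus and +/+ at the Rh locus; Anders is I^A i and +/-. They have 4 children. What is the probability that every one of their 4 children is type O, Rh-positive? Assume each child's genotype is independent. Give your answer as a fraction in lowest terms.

ABO cross I^A i × I^A i → 1/4 O, 3/4 A.
Rh cross +/+ × +/- → 1 Rh+; so P(type O, Rh-positive) = 1/4 × 1 = 1/4 per child.
All 4 independent: (1/4)^4 = 1/256.

1/256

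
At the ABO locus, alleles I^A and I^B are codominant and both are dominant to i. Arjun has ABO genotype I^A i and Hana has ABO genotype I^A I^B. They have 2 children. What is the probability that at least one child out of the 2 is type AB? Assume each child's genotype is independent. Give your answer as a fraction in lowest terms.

ABO cross I^A i × I^A I^B → 1/2 A, 1/4 B, 1/4 AB.
So P(type AB) = 1/4 per child.
P(none) = (3/4)^2 = 9/16; P(at least one) = 1 − 9/16 = 7/16.

7/16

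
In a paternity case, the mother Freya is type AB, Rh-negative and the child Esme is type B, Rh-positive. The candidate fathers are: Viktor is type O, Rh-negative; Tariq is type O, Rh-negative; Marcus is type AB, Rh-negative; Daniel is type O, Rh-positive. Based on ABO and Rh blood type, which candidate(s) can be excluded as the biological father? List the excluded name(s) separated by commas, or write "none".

Viktor, Tariq, Marcus

A candidate is excluded only if no genotype consistent with his phenotype could produce a type B, Rh-positive child with a type AB, Rh-negative mother.
Viktor (type O, Rh-): no genotype consistent with that phenotype can produce a type-B Rh+ child with a type-AB mother.
Tariq (type O, Rh-): no genotype consistent with that phenotype can produce a type-B Rh+ child with a type-AB mother.
Marcus (type AB, Rh-): no genotype consistent with that phenotype can produce a type-B Rh+ child with a type-AB mother.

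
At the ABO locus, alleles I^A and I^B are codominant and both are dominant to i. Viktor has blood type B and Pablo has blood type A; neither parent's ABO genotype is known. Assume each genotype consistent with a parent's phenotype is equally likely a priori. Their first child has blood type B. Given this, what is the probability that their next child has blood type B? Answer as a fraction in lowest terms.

5/12

Possible genotypes: Viktor ∈ {I^B I^B, I^B i}; Pablo ∈ {I^A I^A, I^A i}.
Weight each parental genotype pair by prior × P(type-B child):
  I^B I^B × I^A i: posterior weight 2/3; P(next child type B) = 1/2.
  I^B i × I^A i: posterior weight 1/3; P(next child type B) = 1/4.
Weighted sum = 5/12.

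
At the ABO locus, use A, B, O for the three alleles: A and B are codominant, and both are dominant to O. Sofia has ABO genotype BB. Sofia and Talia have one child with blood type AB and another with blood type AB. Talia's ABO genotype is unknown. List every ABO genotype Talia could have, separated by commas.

AA, AB, AO

For each candidate genotype of Talia, check whether crossing it with BB can produce every observed child phenotype.
  AA → possible child types {AB} ✓
  AB → possible child types {B, AB} ✓
  AO → possible child types {B, AB} ✓
  BB → possible child types {B} ✗
  BO → possible child types {B} ✗
  OO → possible child types {B} ✗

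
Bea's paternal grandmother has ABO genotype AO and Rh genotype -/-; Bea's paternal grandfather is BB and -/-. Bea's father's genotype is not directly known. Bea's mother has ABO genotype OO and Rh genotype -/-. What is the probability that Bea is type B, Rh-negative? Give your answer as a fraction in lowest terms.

Bea's father's ABO genotype from AO × BB: 1/2 AB, 1/2 BO.
Crossing each possibility with the mother OO and summing P(type B): 1/2·1/2 + 1/2·1/2 = 1/2.
Similarly for Rh via the father's Rh distribution: P(Rh-) = 1.
Independent loci: 1/2 × 1 = 1/2.

1/2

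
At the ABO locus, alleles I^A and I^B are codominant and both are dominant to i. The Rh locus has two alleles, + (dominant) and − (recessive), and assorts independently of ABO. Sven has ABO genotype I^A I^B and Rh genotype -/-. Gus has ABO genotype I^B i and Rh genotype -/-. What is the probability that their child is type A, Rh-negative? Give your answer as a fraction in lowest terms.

ABO cross I^A I^B × I^B i → offspring phenotypes: 1/4 A, 1/2 B, 1/4 AB.
Rh cross -/- × -/- → 1 Rh-.
Independent loci: P(type A, Rh-negative) = 1/4 × 1 = 1/4.

1/4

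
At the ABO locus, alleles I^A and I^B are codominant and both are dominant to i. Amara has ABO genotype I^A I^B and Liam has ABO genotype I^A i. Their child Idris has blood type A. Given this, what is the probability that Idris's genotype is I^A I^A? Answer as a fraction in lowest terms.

1/2

Cross I^A I^B × I^A i → 1/4 I^A I^A, 1/4 I^A I^B, 1/4 I^A i, 1/4 I^B i.
Type-A genotypes among offspring: I^A I^A (1/4), I^A i (1/4); total 1/2.
P(I^A I^A | type A) = (1/4) / (1/2) = 1/2.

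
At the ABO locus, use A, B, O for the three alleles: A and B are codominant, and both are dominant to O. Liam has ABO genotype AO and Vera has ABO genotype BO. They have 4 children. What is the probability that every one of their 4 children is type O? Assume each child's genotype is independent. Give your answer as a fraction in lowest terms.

1/256

ABO cross AO × BO → 1/4 O, 1/4 A, 1/4 B, 1/4 AB.
So P(type O) = 1/4 per child.
All 4 independent: (1/4)^4 = 1/256.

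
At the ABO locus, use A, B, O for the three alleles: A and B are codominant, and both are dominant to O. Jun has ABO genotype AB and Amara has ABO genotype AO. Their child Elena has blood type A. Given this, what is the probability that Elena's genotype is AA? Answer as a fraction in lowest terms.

Cross AB × AO → 1/4 AA, 1/4 AB, 1/4 AO, 1/4 BO.
Type-A genotypes among offspring: AA (1/4), AO (1/4); total 1/2.
P(AA | type A) = (1/4) / (1/2) = 1/2.

1/2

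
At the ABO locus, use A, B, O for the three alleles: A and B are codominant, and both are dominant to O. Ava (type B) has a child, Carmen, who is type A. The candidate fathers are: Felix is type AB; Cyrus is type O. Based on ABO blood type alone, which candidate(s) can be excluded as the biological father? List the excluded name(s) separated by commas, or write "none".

Cyrus

A candidate is excluded only if no genotype consistent with his phenotype could produce a type A child with a type B mother.
Cyrus (type O): no genotype consistent with that phenotype can produce a type-A child with a type-B mother.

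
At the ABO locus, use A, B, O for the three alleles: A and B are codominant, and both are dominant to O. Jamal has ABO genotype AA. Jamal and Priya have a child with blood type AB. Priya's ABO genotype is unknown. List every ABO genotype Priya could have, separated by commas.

AB, BB, BO

For each candidate genotype of Priya, check whether crossing it with AA can produce every observed child phenotype.
  AA → possible child types {A} ✗
  AB → possible child types {A, AB} ✓
  AO → possible child types {A} ✗
  BB → possible child types {AB} ✓
  BO → possible child types {A, AB} ✓
  OO → possible child types {A} ✗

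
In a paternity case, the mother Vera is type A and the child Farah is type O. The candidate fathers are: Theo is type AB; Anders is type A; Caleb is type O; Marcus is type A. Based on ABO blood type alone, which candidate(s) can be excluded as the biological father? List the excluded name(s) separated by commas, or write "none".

A candidate is excluded only if no genotype consistent with his phenotype could produce a type O child with a type A mother.
Theo (type AB): no genotype consistent with that phenotype can produce a type-O child with a type-A mother.

Theo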